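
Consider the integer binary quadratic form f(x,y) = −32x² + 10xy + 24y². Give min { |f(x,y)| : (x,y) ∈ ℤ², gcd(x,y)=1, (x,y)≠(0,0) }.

river: ρ → (24,38,-18)
river: ρ → (-18,34,28)
river: ρ → (28,22,-24)
river: ρ → (-24,26,26)
river: ρ → (26,26,-24)
river: ρ → (-24,22,28)
river: ρ → (28,34,-18)
river: ρ → (-18,38,24)
river: ρ → (24,10,-32)
river: ρ → (-32,54,2)
river: ρ → (2,54,-32)
river: ρ → (-32,10,24)
closes: descent 0, river 12
min |a| on river = 2

2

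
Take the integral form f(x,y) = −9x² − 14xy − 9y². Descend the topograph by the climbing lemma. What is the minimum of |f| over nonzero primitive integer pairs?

translate: b→-4 (≡14 mod 18), so (9,14,9)→(9,-4,4)
flip: (9,-4,4)→(4,4,9)
reduced (well bottom): (4,4,9) with a≤c, −a<b≤a
well minimum |f| = |-4| = 4 (negative-definite)

4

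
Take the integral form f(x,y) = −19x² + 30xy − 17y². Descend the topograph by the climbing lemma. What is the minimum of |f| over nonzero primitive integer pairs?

translate: b→8 (≡-30 mod 38), so (19,-30,17)→(19,8,6)
flip: (19,8,6)→(6,-8,19)
translate: b→4 (≡-8 mod 12), so (6,-8,19)→(6,4,17)
reduced (well bottom): (6,4,17) with a≤c, −a<b≤a
well minimum |f| = |-6| = 6 (negative-definite)

6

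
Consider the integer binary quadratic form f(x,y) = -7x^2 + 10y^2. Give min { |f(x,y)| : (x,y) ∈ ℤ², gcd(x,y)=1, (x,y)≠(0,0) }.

descent: ρ → (10,0,-7)
descent: ρ → (-7,14,3)  [lands on river]
river: ρ → (3,16,-2)
river: ρ → (-2,16,3)
river: ρ → (3,14,-7)
closes: descent 2, river 4
min |a| on river = 2

2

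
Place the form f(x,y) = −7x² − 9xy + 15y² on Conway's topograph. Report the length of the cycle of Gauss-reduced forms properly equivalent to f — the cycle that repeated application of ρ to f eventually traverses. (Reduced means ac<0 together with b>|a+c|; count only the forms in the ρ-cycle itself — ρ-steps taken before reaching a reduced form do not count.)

D = 501, ⌊√D⌋ = 22
descent: ρ → (15,9,-7)  [lands on river]
river: ρ → (-7,19,5)
river: ρ → (5,21,-3)
river: ρ → (-3,21,5)
river: ρ → (5,19,-7)
river: ρ → (-7,9,15)
river: ρ → (15,21,-1)
river: ρ → (-1,21,15)
ρ-cycle length = 8 (tail of 1 descent step not counted)

8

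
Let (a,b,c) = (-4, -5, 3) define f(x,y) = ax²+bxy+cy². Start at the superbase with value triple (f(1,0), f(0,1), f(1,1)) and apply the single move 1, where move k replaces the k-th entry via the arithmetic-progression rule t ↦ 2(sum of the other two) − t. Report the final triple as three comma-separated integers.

start (-4,3,-6) = (f(1,0),f(0,1),f(1,1))
replace slot 1: 2·(3+(-6)) − (-4) = -2 → (-2,3,-6)

-2,3,-6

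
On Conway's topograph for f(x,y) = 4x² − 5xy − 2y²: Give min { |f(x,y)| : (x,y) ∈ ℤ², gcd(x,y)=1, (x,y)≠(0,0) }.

descent: ρ → (-2,5,4)  [lands on river]
river: ρ → (4,3,-3)
river: ρ → (-3,3,4)
river: ρ → (4,5,-2)
river: ρ → (-2,7,1)
river: ρ → (1,7,-2)
closes: descent 1, river 6
min |a| on river = 1

1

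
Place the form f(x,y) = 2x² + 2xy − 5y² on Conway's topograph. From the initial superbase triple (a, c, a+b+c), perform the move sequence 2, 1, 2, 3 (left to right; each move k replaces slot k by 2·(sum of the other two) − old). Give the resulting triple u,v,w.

start (2,-5,-1) = (f(1,0),f(0,1),f(1,1))
replace slot 2: 2·(2+(-1)) − (-5) = 7 → (2,7,-1)
replace slot 1: 2·(7+(-1)) − 2 = 10 → (10,7,-1)
replace slot 2: 2·(10+(-1)) − 7 = 11 → (10,11,-1)
replace slot 3: 2·(10+11) − (-1) = 43 → (10,11,43)

10,11,43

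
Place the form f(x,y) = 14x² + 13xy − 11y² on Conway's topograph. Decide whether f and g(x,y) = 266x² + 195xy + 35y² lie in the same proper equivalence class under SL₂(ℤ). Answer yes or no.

D₁ = 785, D₂ = 785
river cycle of f (length 10): (-11, 9, 16), (16, 23, -4), (-4, 25, 10), (10, 15, -14), (-14, 13, 11), (11, 9, -16), (-16, 23, 4), (4, 25, -10), (-10, 15, 14), (14, 13, -11)
river cycle of g (length 10): (-4, 25, 10), (10, 15, -14), (-14, 13, 11), (11, 9, -16), (-16, 23, 4), (4, 25, -10), (-10, 15, 14), (14, 13, -11), (-11, 9, 16), (16, 23, -4)
cycles coincide ⇒ equivalent

yes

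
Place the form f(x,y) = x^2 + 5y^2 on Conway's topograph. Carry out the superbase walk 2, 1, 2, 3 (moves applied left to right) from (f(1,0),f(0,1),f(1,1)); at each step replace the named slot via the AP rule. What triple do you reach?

start (1,5,6) = (f(1,0),f(0,1),f(1,1))
replace slot 2: 2·(1+6) − 5 = 9 → (1,9,6)
replace slot 1: 2·(9+6) − 1 = 29 → (29,9,6)
replace slot 2: 2·(29+6) − 9 = 61 → (29,61,6)
replace slot 3: 2·(29+61) − 6 = 174 → (29,61,174)

29,61,174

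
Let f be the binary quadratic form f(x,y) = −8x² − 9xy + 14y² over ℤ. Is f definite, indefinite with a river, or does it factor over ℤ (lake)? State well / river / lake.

D = b²−4ac = (-9)² − 4·(-8)·14 = 529
D = 23² is a perfect square ⇒ form factors over ℤ ⇒ lakes

lake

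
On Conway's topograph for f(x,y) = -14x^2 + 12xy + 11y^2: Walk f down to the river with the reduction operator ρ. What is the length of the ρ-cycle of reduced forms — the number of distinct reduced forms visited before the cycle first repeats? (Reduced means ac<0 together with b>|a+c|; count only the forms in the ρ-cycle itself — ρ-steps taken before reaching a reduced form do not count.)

D = 760, ⌊√D⌋ = 27
river: ρ → (11,10,-15)
river: ρ → (-15,20,6)
river: ρ → (6,16,-21)
river: ρ → (-21,26,1)
river: ρ → (1,26,-21)
river: ρ → (-21,16,6)
river: ρ → (6,20,-15)
river: ρ → (-15,10,11)
river: ρ → (11,12,-14)
river: ρ → (-14,16,9)
river: ρ → (9,20,-10)
river: ρ → (-10,20,9)
river: ρ → (9,16,-14)
river: ρ → (-14,12,11)
ρ-cycle length = 14 (tail of 0 descent steps not counted)

14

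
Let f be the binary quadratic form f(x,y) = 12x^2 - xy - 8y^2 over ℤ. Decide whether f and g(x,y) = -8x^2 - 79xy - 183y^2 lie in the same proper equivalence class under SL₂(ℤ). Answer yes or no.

D₁ = 385, D₂ = 385
river cycle of f (length 10): (-8, 17, 3), (3, 19, -2), (-2, 17, 12), (12, 7, -7), (-7, 7, 12), (12, 17, -2), (-2, 19, 3), (3, 17, -8), (-8, 15, 5), (5, 15, -8)
river cycle of g (length 10): (-8, 17, 3), (3, 19, -2), (-2, 17, 12), (12, 7, -7), (-7, 7, 12), (12, 17, -2), (-2, 19, 3), (3, 17, -8), (-8, 15, 5), (5, 15, -8)
cycles coincide ⇒ equivalent

yes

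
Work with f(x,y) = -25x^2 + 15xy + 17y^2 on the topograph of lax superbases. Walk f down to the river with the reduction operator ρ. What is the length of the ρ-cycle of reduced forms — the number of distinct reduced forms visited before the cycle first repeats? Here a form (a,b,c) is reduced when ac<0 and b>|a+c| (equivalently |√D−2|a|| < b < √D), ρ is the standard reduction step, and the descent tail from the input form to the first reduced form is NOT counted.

D = 1925, ⌊√D⌋ = 43
river: ρ → (17,19,-23)
river: ρ → (-23,27,13)
river: ρ → (13,25,-25)
river: ρ → (-25,25,13)
river: ρ → (13,27,-23)
river: ρ → (-23,19,17)
river: ρ → (17,15,-25)
river: ρ → (-25,35,7)
river: ρ → (7,35,-25)
river: ρ → (-25,15,17)
ρ-cycle length = 10 (tail of 0 descent steps not counted)

10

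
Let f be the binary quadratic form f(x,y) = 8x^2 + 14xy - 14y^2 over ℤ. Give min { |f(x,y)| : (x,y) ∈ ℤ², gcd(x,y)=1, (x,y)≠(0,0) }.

river: ρ → (-14,14,8)
river: ρ → (8,18,-10)
river: ρ → (-10,22,4)
river: ρ → (4,18,-20)
river: ρ → (-20,22,2)
river: ρ → (2,22,-20)
river: ρ → (-20,18,4)
river: ρ → (4,22,-10)
river: ρ → (-10,18,8)
river: ρ → (8,14,-14)
closes: descent 0, river 10
min |a| on river = 2

2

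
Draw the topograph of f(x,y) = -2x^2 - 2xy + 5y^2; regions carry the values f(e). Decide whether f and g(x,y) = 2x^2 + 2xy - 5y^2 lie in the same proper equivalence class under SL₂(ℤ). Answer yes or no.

D₁ = 44, D₂ = 44
river cycle of f (length 2): (-2, 6, 1), (1, 6, -2)
river cycle of g (length 2): (2, 6, -1), (-1, 6, 2)
cycles differ ⇒ inequivalent

no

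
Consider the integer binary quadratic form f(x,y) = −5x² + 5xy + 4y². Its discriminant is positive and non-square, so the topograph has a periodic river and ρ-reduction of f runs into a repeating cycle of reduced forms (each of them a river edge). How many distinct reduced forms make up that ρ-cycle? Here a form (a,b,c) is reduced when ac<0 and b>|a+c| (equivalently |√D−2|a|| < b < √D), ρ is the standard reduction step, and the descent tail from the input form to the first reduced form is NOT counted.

D = 105, ⌊√D⌋ = 10
river: ρ → (4,3,-6)
river: ρ → (-6,9,1)
river: ρ → (1,9,-6)
river: ρ → (-6,3,4)
river: ρ → (4,5,-5)
river: ρ → (-5,5,4)
ρ-cycle length = 6 (tail of 0 descent steps not counted)

6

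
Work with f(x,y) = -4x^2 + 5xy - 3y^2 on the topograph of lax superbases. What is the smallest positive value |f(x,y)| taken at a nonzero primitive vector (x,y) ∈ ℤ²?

translate: b→3 (≡-5 mod 8), so (4,-5,3)→(4,3,2)
flip: (4,3,2)→(2,-3,4)
translate: b→1 (≡-3 mod 4), so (2,-3,4)→(2,1,3)
reduced (well bottom): (2,1,3) with a≤c, −a<b≤a
well minimum |f| = |-2| = 2 (negative-definite)

2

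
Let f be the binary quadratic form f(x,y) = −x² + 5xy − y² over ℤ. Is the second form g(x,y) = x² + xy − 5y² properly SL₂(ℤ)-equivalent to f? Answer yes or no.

D₁ = 21, D₂ = 21
river cycle of f (length 2): (-1, 3, 3), (3, 3, -1)
river cycle of g (length 2): (1, 3, -3), (-3, 3, 1)
cycles differ ⇒ inequivalent

no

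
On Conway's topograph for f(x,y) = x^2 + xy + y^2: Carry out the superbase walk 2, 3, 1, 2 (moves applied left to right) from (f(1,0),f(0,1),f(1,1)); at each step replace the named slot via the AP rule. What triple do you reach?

start (1,1,3) = (f(1,0),f(0,1),f(1,1))
replace slot 2: 2·(1+3) − 1 = 7 → (1,7,3)
replace slot 3: 2·(1+7) − 3 = 13 → (1,7,13)
replace slot 1: 2·(7+13) − 1 = 39 → (39,7,13)
replace slot 2: 2·(39+13) − 7 = 97 → (39,97,13)

39,97,13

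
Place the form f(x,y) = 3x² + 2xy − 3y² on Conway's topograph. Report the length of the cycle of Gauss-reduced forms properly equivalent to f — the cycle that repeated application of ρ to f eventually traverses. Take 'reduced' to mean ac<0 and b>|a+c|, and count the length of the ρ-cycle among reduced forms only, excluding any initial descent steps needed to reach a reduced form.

D = 40, ⌊√D⌋ = 6
river: ρ → (-3,4,2)
river: ρ → (2,4,-3)
river: ρ → (-3,2,3)
river: ρ → (3,4,-2)
river: ρ → (-2,4,3)
river: ρ → (3,2,-3)
ρ-cycle length = 6 (tail of 0 descent steps not counted)

6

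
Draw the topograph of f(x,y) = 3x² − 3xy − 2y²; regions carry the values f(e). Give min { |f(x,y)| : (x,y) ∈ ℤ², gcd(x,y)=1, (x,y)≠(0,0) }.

descent: ρ → (-2,3,3)  [lands on river]
river: ρ → (3,3,-2)
river: ρ → (-2,5,1)
river: ρ → (1,5,-2)
closes: descent 1, river 4
min |a| on river = 1

1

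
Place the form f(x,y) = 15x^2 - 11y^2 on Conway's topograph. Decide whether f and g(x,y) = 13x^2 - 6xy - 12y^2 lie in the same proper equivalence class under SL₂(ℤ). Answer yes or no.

D₁ = 660, D₂ = 660
river cycle of f (length 6): (-11, 22, 4), (4, 18, -21), (-21, 24, 1), (1, 24, -21), (-21, 18, 4), (4, 22, -11)
river cycle of g (length 8): (-12, 6, 13), (13, 20, -5), (-5, 20, 13), (13, 6, -12), (-12, 18, 7), (7, 24, -3), (-3, 24, 7), (7, 18, -12)
cycles differ ⇒ inequivalent

no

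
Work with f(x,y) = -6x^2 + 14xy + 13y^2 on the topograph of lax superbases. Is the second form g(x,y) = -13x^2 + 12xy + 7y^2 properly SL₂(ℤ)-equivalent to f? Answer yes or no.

D₁ = 508, D₂ = 508
river cycle of f (length 12): (13, 12, -7), (-7, 16, 9), (9, 20, -3), (-3, 22, 2), (2, 22, -3), (-3, 20, 9), (9, 16, -7), (-7, 12, 13), (13, 14, -6), (-6, 22, 1), … (2 more)
river cycle of g (length 12): (7, 16, -9), (-9, 20, 3), (3, 22, -2), (-2, 22, 3), (3, 20, -9), (-9, 16, 7), (7, 12, -13), (-13, 14, 6), (6, 22, -1), (-1, 22, 6), … (2 more)
cycles differ ⇒ inequivalent

no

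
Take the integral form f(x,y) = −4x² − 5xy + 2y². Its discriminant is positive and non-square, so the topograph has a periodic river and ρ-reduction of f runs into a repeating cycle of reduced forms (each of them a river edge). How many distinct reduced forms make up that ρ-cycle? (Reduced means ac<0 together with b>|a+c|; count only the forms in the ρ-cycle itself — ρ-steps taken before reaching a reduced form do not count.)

D = 57, ⌊√D⌋ = 7
descent: ρ → (2,5,-4)  [lands on river]
river: ρ → (-4,3,3)
river: ρ → (3,3,-4)
river: ρ → (-4,5,2)
river: ρ → (2,7,-1)
river: ρ → (-1,7,2)
ρ-cycle length = 6 (tail of 1 descent step not counted)

6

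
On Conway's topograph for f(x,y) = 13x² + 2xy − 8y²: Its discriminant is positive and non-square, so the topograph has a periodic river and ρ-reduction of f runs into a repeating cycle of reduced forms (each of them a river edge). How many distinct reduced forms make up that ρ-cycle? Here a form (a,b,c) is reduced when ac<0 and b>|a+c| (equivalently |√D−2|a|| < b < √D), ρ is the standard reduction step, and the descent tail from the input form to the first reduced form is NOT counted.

D = 420, ⌊√D⌋ = 20
descent: ρ → (-8,14,7)  [lands on river]
river: ρ → (7,14,-8)
river: ρ → (-8,18,3)
river: ρ → (3,18,-8)
ρ-cycle length = 4 (tail of 1 descent step not counted)

4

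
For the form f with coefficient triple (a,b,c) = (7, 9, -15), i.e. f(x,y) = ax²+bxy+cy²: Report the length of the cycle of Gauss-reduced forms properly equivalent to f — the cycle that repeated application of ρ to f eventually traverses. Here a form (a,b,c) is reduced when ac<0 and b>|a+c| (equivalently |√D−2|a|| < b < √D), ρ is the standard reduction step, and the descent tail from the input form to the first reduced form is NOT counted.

D = 501, ⌊√D⌋ = 22
river: ρ → (-15,21,1)
river: ρ → (1,21,-15)
river: ρ → (-15,9,7)
river: ρ → (7,19,-5)
river: ρ → (-5,21,3)
river: ρ → (3,21,-5)
river: ρ → (-5,19,7)
river: ρ → (7,9,-15)
ρ-cycle length = 8 (tail of 0 descent steps not counted)

8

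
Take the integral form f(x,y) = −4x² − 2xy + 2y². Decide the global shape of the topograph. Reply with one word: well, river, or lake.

D = b²−4ac = (-2)² − 4·(-4)·2 = 36
D = 6² is a perfect square ⇒ form factors over ℤ ⇒ lakes

lake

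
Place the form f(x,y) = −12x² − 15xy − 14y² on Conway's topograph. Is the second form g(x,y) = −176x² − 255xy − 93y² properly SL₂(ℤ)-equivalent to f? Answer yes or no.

D₁ = -447, D₂ = -447
f is negative-definite; reduce −f:
−f: translate: b→-9 (≡15 mod 24), so (12,15,14)→(12,-9,11)
−f: flip: (12,-9,11)→(11,9,12)
−f: reduced (well bottom): (11,9,12) with a≤c, −a<b≤a
flip sign back: reduced form of f is (-11,-9,-12)
g is negative-definite; reduce −g:
−g: translate: b→-97 (≡255 mod 352), so (176,255,93)→(176,-97,14)
−g: flip: (176,-97,14)→(14,97,176)
−g: translate: b→13 (≡97 mod 28), so (14,97,176)→(14,13,11)
−g: flip: (14,13,11)→(11,-13,14)
−g: translate: b→9 (≡-13 mod 22), so (11,-13,14)→(11,9,12)
−g: reduced (well bottom): (11,9,12) with a≤c, −a<b≤a
flip sign back: reduced form of g is (-11,-9,-12)
reduced forms (-11, -9, -12) vs (-11, -9, -12) ⇒ equivalent

yes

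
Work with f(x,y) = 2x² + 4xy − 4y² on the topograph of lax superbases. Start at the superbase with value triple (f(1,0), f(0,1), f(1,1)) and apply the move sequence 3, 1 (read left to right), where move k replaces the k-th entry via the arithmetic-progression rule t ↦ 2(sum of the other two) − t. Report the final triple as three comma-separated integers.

start (2,-4,2) = (f(1,0),f(0,1),f(1,1))
replace slot 3: 2·(2+(-4)) − 2 = -6 → (2,-4,-6)
replace slot 1: 2·((-4)+(-6)) − 2 = -22 → (-22,-4,-6)

-22,-4,-6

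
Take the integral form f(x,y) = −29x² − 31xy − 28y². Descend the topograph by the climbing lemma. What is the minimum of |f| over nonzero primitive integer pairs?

translate: b→-27 (≡31 mod 58), so (29,31,28)→(29,-27,26)
flip: (29,-27,26)→(26,27,29)
translate: b→-25 (≡27 mod 52), so (26,27,29)→(26,-25,28)
reduced (well bottom): (26,-25,28) with a≤c, −a<b≤a
well minimum |f| = |-26| = 26 (negative-definite)

26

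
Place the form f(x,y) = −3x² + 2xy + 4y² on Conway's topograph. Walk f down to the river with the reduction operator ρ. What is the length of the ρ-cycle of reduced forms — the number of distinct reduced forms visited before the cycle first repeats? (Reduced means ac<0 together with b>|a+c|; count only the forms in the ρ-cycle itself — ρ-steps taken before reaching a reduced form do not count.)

D = 52, ⌊√D⌋ = 7
river: ρ → (4,6,-1)
river: ρ → (-1,6,4)
river: ρ → (4,2,-3)
river: ρ → (-3,4,3)
river: ρ → (3,2,-4)
river: ρ → (-4,6,1)
river: ρ → (1,6,-4)
river: ρ → (-4,2,3)
river: ρ → (3,4,-3)
river: ρ → (-3,2,4)
ρ-cycle length = 10 (tail of 0 descent steps not counted)

10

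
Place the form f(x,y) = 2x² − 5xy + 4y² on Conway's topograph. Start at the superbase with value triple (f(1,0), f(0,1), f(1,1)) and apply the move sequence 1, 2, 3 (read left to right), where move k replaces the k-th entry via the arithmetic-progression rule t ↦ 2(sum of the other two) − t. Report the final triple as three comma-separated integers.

start (2,4,1) = (f(1,0),f(0,1),f(1,1))
replace slot 1: 2·(4+1) − 2 = 8 → (8,4,1)
replace slot 2: 2·(8+1) − 4 = 14 → (8,14,1)
replace slot 3: 2·(8+14) − 1 = 43 → (8,14,43)

8,14,43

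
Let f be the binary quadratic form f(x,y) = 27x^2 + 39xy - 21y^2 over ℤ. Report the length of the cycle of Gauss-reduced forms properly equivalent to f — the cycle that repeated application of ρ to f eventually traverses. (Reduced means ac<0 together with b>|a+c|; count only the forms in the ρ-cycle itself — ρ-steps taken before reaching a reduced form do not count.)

D = 3789, ⌊√D⌋ = 61
river: ρ → (-21,45,21)
river: ρ → (21,39,-27)
river: ρ → (-27,15,33)
river: ρ → (33,51,-9)
river: ρ → (-9,57,15)
river: ρ → (15,33,-45)
river: ρ → (-45,57,3)
river: ρ → (3,57,-45)
river: ρ → (-45,33,15)
river: ρ → (15,57,-9)
river: ρ → (-9,51,33)
river: ρ → (33,15,-27)
river: ρ → (-27,39,21)
river: ρ → (21,45,-21)
river: ρ → (-21,39,27)
river: ρ → (27,15,-33)
river: ρ → (-33,51,9)
river: ρ → (9,57,-15)
river: ρ → (-15,33,45)
river: ρ → (45,57,-3)
river: ρ → (-3,57,45)
river: ρ → (45,33,-15)
river: ρ → (-15,57,9)
river: ρ → (9,51,-33)
river: ρ → (-33,15,27)
river: ρ → (27,39,-21)
ρ-cycle length = 26 (tail of 0 descent steps not counted)

26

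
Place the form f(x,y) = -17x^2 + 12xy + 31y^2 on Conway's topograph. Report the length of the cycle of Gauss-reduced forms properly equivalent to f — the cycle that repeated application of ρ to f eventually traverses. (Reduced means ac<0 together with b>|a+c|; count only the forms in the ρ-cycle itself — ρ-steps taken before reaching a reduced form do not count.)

D = 2252, ⌊√D⌋ = 47
descent: ρ → (31,-12,-17)
descent: ρ → (-17,46,2)  [lands on river]
river: ρ → (2,46,-17)
river: ρ → (-17,22,26)
river: ρ → (26,30,-13)
river: ρ → (-13,22,34)
river: ρ → (34,46,-1)
river: ρ → (-1,46,34)
river: ρ → (34,22,-13)
river: ρ → (-13,30,26)
river: ρ → (26,22,-17)
ρ-cycle length = 10 (tail of 2 descent steps not counted)

10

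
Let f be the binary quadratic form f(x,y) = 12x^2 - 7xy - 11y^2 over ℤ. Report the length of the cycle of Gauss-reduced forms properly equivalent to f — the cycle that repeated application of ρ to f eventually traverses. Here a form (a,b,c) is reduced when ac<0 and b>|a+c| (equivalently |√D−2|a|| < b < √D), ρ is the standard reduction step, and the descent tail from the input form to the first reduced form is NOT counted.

D = 577, ⌊√D⌋ = 24
descent: ρ → (-11,7,12)  [lands on river]
river: ρ → (12,17,-6)
river: ρ → (-6,19,9)
river: ρ → (9,17,-8)
river: ρ → (-8,15,11)
river: ρ → (11,7,-12)
river: ρ → (-12,17,6)
river: ρ → (6,19,-9)
river: ρ → (-9,17,8)
river: ρ → (8,15,-11)
ρ-cycle length = 10 (tail of 1 descent step not counted)

10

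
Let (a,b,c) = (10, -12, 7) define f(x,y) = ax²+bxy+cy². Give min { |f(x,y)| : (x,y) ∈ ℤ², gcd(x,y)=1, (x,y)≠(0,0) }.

translate: b→8 (≡-12 mod 20), so (10,-12,7)→(10,8,5)
flip: (10,8,5)→(5,-8,10)
translate: b→2 (≡-8 mod 10), so (5,-8,10)→(5,2,7)
reduced (well bottom): (5,2,7) with a≤c, −a<b≤a
well minimum = a = 5

5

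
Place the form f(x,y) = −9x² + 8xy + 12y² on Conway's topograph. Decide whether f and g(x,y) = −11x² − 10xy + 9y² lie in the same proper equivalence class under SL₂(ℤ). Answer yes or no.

D₁ = 496, D₂ = 496
river cycle of f (length 16): (12, 16, -5), (-5, 14, 15), (15, 16, -4), (-4, 16, 15), (15, 14, -5), (-5, 16, 12), (12, 8, -9), (-9, 10, 11), (11, 12, -8), (-8, 20, 3), … (6 more)
river cycle of g (length 16): (9, 10, -11), (-11, 12, 8), (8, 20, -3), (-3, 22, 1), (1, 22, -3), (-3, 20, 8), (8, 12, -11), (-11, 10, 9), (9, 8, -12), (-12, 16, 5), … (6 more)
cycles differ ⇒ inequivalent

no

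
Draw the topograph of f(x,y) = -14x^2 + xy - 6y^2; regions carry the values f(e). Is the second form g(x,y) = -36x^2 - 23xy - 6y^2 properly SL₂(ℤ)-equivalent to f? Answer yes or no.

D₁ = -335, D₂ = -335
f is negative-definite; reduce −f:
−f: flip: (14,-1,6)→(6,1,14)
−f: reduced (well bottom): (6,1,14) with a≤c, −a<b≤a
flip sign back: reduced form of f is (-6,-1,-14)
g is negative-definite; reduce −g:
−g: flip: (36,23,6)→(6,-23,36)
−g: translate: b→1 (≡-23 mod 12), so (6,-23,36)→(6,1,14)
−g: reduced (well bottom): (6,1,14) with a≤c, −a<b≤a
flip sign back: reduced form of g is (-6,-1,-14)
reduced forms (-6, -1, -14) vs (-6, -1, -14) ⇒ equivalent

yes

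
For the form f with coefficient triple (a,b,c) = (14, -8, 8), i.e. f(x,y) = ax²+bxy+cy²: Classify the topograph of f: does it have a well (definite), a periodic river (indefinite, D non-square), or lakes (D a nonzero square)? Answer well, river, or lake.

D = b²−4ac = (-8)² − 4·14·8 = -384
D < 0 ⇒ definite ⇒ every region one sign ⇒ single well

well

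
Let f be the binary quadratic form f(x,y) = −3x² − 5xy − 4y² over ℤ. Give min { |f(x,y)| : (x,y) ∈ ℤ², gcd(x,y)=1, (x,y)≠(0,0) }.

translate: b→-1 (≡5 mod 6), so (3,5,4)→(3,-1,2)
flip: (3,-1,2)→(2,1,3)
reduced (well bottom): (2,1,3) with a≤c, −a<b≤a
well minimum |f| = |-2| = 2 (negative-definite)

2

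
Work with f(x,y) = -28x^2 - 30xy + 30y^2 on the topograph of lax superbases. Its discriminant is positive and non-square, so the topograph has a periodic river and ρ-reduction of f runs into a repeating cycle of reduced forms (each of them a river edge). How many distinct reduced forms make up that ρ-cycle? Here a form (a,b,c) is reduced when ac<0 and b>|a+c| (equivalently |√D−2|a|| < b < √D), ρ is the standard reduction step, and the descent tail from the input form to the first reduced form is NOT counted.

D = 4260, ⌊√D⌋ = 65
descent: ρ → (30,30,-28)  [lands on river]
river: ρ → (-28,26,32)
river: ρ → (32,38,-22)
river: ρ → (-22,50,20)
river: ρ → (20,30,-42)
river: ρ → (-42,54,8)
river: ρ → (8,58,-28)
river: ρ → (-28,54,12)
river: ρ → (12,42,-52)
river: ρ → (-52,62,2)
river: ρ → (2,62,-52)
river: ρ → (-52,42,12)
river: ρ → (12,54,-28)
river: ρ → (-28,58,8)
river: ρ → (8,54,-42)
river: ρ → (-42,30,20)
river: ρ → (20,50,-22)
river: ρ → (-22,38,32)
river: ρ → (32,26,-28)
river: ρ → (-28,30,30)
ρ-cycle length = 20 (tail of 1 descent step not counted)

20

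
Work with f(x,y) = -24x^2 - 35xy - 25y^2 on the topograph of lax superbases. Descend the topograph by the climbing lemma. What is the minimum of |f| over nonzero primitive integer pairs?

translate: b→-13 (≡35 mod 48), so (24,35,25)→(24,-13,14)
flip: (24,-13,14)→(14,13,24)
reduced (well bottom): (14,13,24) with a≤c, −a<b≤a
well minimum |f| = |-14| = 14 (negative-definite)

14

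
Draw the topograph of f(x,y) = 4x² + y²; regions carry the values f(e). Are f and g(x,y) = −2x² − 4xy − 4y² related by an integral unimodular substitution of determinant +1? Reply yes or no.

D₁ = -16, D₂ = -16
f: flip: (4,0,1)→(1,0,4)
f: reduced (well bottom): (1,0,4) with a≤c, −a<b≤a
g is negative-definite; reduce −g:
−g: translate: b→0 (≡4 mod 4), so (2,4,4)→(2,0,2)
−g: reduced (well bottom): (2,0,2) with a≤c, −a<b≤a
flip sign back: reduced form of g is (-2,0,-2)
reduced forms (1, 0, 4) vs (-2, 0, -2) ⇒ inequivalent

no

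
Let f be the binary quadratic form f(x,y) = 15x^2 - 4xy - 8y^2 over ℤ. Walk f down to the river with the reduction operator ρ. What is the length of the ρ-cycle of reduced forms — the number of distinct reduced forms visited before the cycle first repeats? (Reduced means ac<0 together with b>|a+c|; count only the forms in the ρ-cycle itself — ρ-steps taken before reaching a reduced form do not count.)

D = 496, ⌊√D⌋ = 22
descent: ρ → (-8,20,3)  [lands on river]
river: ρ → (3,22,-1)
river: ρ → (-1,22,3)
river: ρ → (3,20,-8)
river: ρ → (-8,12,11)
river: ρ → (11,10,-9)
river: ρ → (-9,8,12)
river: ρ → (12,16,-5)
river: ρ → (-5,14,15)
river: ρ → (15,16,-4)
river: ρ → (-4,16,15)
river: ρ → (15,14,-5)
river: ρ → (-5,16,12)
river: ρ → (12,8,-9)
river: ρ → (-9,10,11)
river: ρ → (11,12,-8)
ρ-cycle length = 16 (tail of 1 descent step not counted)

16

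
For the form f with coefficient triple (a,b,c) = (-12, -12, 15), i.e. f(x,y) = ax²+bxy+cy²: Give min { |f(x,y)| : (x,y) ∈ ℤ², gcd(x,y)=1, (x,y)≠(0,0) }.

descent: ρ → (15,12,-12)  [lands on river]
river: ρ → (-12,12,15)
river: ρ → (15,18,-9)
river: ρ → (-9,18,15)
closes: descent 1, river 4
min |a| on river = 9

9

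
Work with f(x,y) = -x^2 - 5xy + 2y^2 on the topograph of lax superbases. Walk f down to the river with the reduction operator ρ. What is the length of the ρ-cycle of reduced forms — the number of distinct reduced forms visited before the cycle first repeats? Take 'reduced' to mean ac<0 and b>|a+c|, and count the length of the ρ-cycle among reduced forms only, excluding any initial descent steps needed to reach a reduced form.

D = 33, ⌊√D⌋ = 5
descent: ρ → (2,5,-1)  [lands on river]
river: ρ → (-1,5,2)
river: ρ → (2,3,-3)
river: ρ → (-3,3,2)
ρ-cycle length = 4 (tail of 1 descent step not counted)

4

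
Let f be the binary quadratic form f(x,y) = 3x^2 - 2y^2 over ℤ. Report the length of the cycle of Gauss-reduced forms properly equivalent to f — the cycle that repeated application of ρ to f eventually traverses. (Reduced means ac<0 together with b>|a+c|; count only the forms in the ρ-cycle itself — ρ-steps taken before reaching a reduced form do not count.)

D = 24, ⌊√D⌋ = 4
descent: ρ → (-2,4,1)  [lands on river]
river: ρ → (1,4,-2)
ρ-cycle length = 2 (tail of 1 descent step not counted)

2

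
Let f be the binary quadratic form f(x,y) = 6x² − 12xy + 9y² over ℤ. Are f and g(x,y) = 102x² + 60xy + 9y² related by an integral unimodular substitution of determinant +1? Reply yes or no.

D₁ = -72, D₂ = -72
f: translate: b→0 (≡-12 mod 12), so (6,-12,9)→(6,0,3)
f: flip: (6,0,3)→(3,0,6)
f: reduced (well bottom): (3,0,6) with a≤c, −a<b≤a
g: flip: (102,60,9)→(9,-60,102)
g: translate: b→-6 (≡-60 mod 18), so (9,-60,102)→(9,-6,3)
g: flip: (9,-6,3)→(3,6,9)
g: translate: b→0 (≡6 mod 6), so (3,6,9)→(3,0,6)
g: reduced (well bottom): (3,0,6) with a≤c, −a<b≤a
reduced forms (3, 0, 6) vs (3, 0, 6) ⇒ equivalent

yes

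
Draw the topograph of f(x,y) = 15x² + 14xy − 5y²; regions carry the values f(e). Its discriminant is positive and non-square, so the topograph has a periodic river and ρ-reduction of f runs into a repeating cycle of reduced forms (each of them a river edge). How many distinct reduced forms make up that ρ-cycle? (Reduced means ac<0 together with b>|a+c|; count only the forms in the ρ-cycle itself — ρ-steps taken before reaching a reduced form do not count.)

D = 496, ⌊√D⌋ = 22
river: ρ → (-5,16,12)
river: ρ → (12,8,-9)
river: ρ → (-9,10,11)
river: ρ → (11,12,-8)
river: ρ → (-8,20,3)
river: ρ → (3,22,-1)
river: ρ → (-1,22,3)
river: ρ → (3,20,-8)
river: ρ → (-8,12,11)
river: ρ → (11,10,-9)
river: ρ → (-9,8,12)
river: ρ → (12,16,-5)
river: ρ → (-5,14,15)
river: ρ → (15,16,-4)
river: ρ → (-4,16,15)
river: ρ → (15,14,-5)
ρ-cycle length = 16 (tail of 0 descent steps not counted)

16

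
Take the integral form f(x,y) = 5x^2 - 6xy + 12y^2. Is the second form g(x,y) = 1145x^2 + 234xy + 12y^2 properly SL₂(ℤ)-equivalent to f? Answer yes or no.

D₁ = -204, D₂ = -204
f: translate: b→4 (≡-6 mod 10), so (5,-6,12)→(5,4,11)
f: reduced (well bottom): (5,4,11) with a≤c, −a<b≤a
g: flip: (1145,234,12)→(12,-234,1145)
g: translate: b→6 (≡-234 mod 24), so (12,-234,1145)→(12,6,5)
g: flip: (12,6,5)→(5,-6,12)
g: translate: b→4 (≡-6 mod 10), so (5,-6,12)→(5,4,11)
g: reduced (well bottom): (5,4,11) with a≤c, −a<b≤a
reduced forms (5, 4, 11) vs (5, 4, 11) ⇒ equivalent

yes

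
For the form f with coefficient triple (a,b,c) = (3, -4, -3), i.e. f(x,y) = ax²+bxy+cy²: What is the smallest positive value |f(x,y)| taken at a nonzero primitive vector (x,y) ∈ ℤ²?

descent: ρ → (-3,4,3)  [lands on river]
river: ρ → (3,2,-4)
river: ρ → (-4,6,1)
river: ρ → (1,6,-4)
river: ρ → (-4,2,3)
river: ρ → (3,4,-3)
river: ρ → (-3,2,4)
river: ρ → (4,6,-1)
river: ρ → (-1,6,4)
river: ρ → (4,2,-3)
closes: descent 1, river 10
min |a| on river = 1

1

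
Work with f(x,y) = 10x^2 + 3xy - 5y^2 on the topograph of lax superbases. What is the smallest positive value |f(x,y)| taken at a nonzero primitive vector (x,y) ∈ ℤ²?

descent: ρ → (-5,7,8)  [lands on river]
river: ρ → (8,9,-4)
river: ρ → (-4,7,10)
river: ρ → (10,13,-1)
river: ρ → (-1,13,10)
river: ρ → (10,7,-4)
river: ρ → (-4,9,8)
river: ρ → (8,7,-5)
river: ρ → (-5,13,2)
river: ρ → (2,11,-11)
river: ρ → (-11,11,2)
river: ρ → (2,13,-5)
closes: descent 1, river 12
min |a| on river = 1

1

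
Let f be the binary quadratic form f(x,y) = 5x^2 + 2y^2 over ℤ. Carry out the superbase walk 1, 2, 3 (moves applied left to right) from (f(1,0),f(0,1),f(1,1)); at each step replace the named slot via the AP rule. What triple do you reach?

start (5,2,7) = (f(1,0),f(0,1),f(1,1))
replace slot 1: 2·(2+7) − 5 = 13 → (13,2,7)
replace slot 2: 2·(13+7) − 2 = 38 → (13,38,7)
replace slot 3: 2·(13+38) − 7 = 95 → (13,38,95)

13,38,95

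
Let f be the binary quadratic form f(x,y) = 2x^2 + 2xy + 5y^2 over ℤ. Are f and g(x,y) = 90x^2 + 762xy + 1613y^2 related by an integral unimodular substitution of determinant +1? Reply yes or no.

D₁ = -36, D₂ = -36
f: reduced (well bottom): (2,2,5) with a≤c, −a<b≤a
g: translate: b→42 (≡762 mod 180), so (90,762,1613)→(90,42,5)
g: flip: (90,42,5)→(5,-42,90)
g: translate: b→-2 (≡-42 mod 10), so (5,-42,90)→(5,-2,2)
g: flip: (5,-2,2)→(2,2,5)
g: reduced (well bottom): (2,2,5) with a≤c, −a<b≤a
reduced forms (2, 2, 5) vs (2, 2, 5) ⇒ equivalent

yes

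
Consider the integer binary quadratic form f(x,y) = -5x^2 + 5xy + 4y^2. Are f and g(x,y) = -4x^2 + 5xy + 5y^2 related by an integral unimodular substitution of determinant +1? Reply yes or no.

D₁ = 105, D₂ = 105
river cycle of f (length 6): (4, 3, -6), (-6, 9, 1), (1, 9, -6), (-6, 3, 4), (4, 5, -5), (-5, 5, 4)
river cycle of g (length 6): (5, 5, -4), (-4, 3, 6), (6, 9, -1), (-1, 9, 6), (6, 3, -4), (-4, 5, 5)
cycles differ ⇒ inequivalent

no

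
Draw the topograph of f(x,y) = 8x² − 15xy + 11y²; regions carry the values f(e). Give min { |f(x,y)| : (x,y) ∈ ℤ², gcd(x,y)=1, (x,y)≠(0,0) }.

translate: b→1 (≡-15 mod 16), so (8,-15,11)→(8,1,4)
flip: (8,1,4)→(4,-1,8)
reduced (well bottom): (4,-1,8) with a≤c, −a<b≤a
well minimum = a = 4

4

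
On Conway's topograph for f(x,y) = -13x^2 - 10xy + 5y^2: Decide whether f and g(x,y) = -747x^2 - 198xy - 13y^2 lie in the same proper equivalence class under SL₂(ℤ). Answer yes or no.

D₁ = 360, D₂ = 360
river cycle of f (length 4): (5, 10, -13), (-13, 16, 2), (2, 16, -13), (-13, 10, 5)
river cycle of g (length 4): (-13, 16, 2), (2, 16, -13), (-13, 10, 5), (5, 10, -13)
cycles coincide ⇒ equivalent

yes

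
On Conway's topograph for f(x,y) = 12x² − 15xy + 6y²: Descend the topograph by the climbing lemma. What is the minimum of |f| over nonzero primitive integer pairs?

translate: b→9 (≡-15 mod 24), so (12,-15,6)→(12,9,3)
flip: (12,9,3)→(3,-9,12)
translate: b→3 (≡-9 mod 6), so (3,-9,12)→(3,3,6)
reduced (well bottom): (3,3,6) with a≤c, −a<b≤a
well minimum = a = 3

3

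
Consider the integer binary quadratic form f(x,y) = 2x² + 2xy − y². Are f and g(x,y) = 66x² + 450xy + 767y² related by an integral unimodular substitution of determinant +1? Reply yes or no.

D₁ = 12, D₂ = 12
river cycle of f (length 2): (-1, 2, 2), (2, 2, -1)
river cycle of g (length 2): (2, 2, -1), (-1, 2, 2)
cycles coincide ⇒ equivalent

yes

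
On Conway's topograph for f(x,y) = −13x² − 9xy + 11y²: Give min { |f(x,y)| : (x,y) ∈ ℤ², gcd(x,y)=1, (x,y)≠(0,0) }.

descent: ρ → (11,9,-13)  [lands on river]
river: ρ → (-13,17,7)
river: ρ → (7,25,-1)
river: ρ → (-1,25,7)
river: ρ → (7,17,-13)
river: ρ → (-13,9,11)
river: ρ → (11,13,-11)
river: ρ → (-11,9,13)
river: ρ → (13,17,-7)
river: ρ → (-7,25,1)
river: ρ → (1,25,-7)
river: ρ → (-7,17,13)
river: ρ → (13,9,-11)
river: ρ → (-11,13,11)
closes: descent 1, river 14
min |a| on river = 1

1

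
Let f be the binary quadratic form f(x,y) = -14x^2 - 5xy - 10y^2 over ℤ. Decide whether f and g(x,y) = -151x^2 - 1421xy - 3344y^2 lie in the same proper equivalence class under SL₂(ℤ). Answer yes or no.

D₁ = -535, D₂ = -535
f is negative-definite; reduce −f:
−f: flip: (14,5,10)→(10,-5,14)
−f: reduced (well bottom): (10,-5,14) with a≤c, −a<b≤a
flip sign back: reduced form of f is (-10,5,-14)
g is negative-definite; reduce −g:
−g: translate: b→-89 (≡1421 mod 302), so (151,1421,3344)→(151,-89,14)
−g: flip: (151,-89,14)→(14,89,151)
−g: translate: b→5 (≡89 mod 28), so (14,89,151)→(14,5,10)
−g: flip: (14,5,10)→(10,-5,14)
−g: reduced (well bottom): (10,-5,14) with a≤c, −a<b≤a
flip sign back: reduced form of g is (-10,5,-14)
reduced forms (-10, 5, -14) vs (-10, 5, -14) ⇒ equivalent

yes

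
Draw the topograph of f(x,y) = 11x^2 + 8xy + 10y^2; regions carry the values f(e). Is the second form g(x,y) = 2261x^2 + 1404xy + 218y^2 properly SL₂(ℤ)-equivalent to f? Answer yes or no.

D₁ = -376, D₂ = -376
f: flip: (11,8,10)→(10,-8,11)
f: reduced (well bottom): (10,-8,11) with a≤c, −a<b≤a
g: flip: (2261,1404,218)→(218,-1404,2261)
g: translate: b→-96 (≡-1404 mod 436), so (218,-1404,2261)→(218,-96,11)
g: flip: (218,-96,11)→(11,96,218)
g: translate: b→8 (≡96 mod 22), so (11,96,218)→(11,8,10)
g: flip: (11,8,10)→(10,-8,11)
g: reduced (well bottom): (10,-8,11) with a≤c, −a<b≤a
reduced forms (10, -8, 11) vs (10, -8, 11) ⇒ equivalent

yes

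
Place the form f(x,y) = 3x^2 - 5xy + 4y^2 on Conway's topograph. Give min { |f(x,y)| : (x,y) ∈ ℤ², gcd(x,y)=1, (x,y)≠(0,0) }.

translate: b→1 (≡-5 mod 6), so (3,-5,4)→(3,1,2)
flip: (3,1,2)→(2,-1,3)
reduced (well bottom): (2,-1,3) with a≤c, −a<b≤a
well minimum = a = 2

2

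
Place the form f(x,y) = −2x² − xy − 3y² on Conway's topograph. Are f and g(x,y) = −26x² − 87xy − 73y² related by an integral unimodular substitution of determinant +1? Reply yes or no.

D₁ = -23, D₂ = -23
f is negative-definite; reduce −f:
−f: reduced (well bottom): (2,1,3) with a≤c, −a<b≤a
flip sign back: reduced form of f is (-2,-1,-3)
g is negative-definite; reduce −g:
−g: translate: b→-17 (≡87 mod 52), so (26,87,73)→(26,-17,3)
−g: flip: (26,-17,3)→(3,17,26)
−g: translate: b→-1 (≡17 mod 6), so (3,17,26)→(3,-1,2)
−g: flip: (3,-1,2)→(2,1,3)
−g: reduced (well bottom): (2,1,3) with a≤c, −a<b≤a
flip sign back: reduced form of g is (-2,-1,-3)
reduced forms (-2, -1, -3) vs (-2, -1, -3) ⇒ equivalent

yes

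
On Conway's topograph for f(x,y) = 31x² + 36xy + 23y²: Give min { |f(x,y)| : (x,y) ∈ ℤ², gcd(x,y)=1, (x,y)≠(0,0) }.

translate: b→-26 (≡36 mod 62), so (31,36,23)→(31,-26,18)
flip: (31,-26,18)→(18,26,31)
translate: b→-10 (≡26 mod 36), so (18,26,31)→(18,-10,23)
reduced (well bottom): (18,-10,23) with a≤c, −a<b≤a
well minimum = a = 18

18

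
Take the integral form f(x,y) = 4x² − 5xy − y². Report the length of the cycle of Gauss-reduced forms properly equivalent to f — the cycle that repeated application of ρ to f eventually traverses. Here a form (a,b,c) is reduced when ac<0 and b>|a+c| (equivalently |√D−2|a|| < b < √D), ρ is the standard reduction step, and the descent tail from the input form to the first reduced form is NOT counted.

D = 41, ⌊√D⌋ = 6
descent: ρ → (-1,5,4)  [lands on river]
river: ρ → (4,3,-2)
river: ρ → (-2,5,2)
river: ρ → (2,3,-4)
river: ρ → (-4,5,1)
river: ρ → (1,5,-4)
river: ρ → (-4,3,2)
river: ρ → (2,5,-2)
river: ρ → (-2,3,4)
river: ρ → (4,5,-1)
ρ-cycle length = 10 (tail of 1 descent step not counted)

10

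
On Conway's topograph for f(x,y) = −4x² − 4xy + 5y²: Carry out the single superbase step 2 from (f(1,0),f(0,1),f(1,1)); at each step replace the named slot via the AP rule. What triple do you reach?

start (-4,5,-3) = (f(1,0),f(0,1),f(1,1))
replace slot 2: 2·((-4)+(-3)) − 5 = -19 → (-4,-19,-3)

-4,-19,-3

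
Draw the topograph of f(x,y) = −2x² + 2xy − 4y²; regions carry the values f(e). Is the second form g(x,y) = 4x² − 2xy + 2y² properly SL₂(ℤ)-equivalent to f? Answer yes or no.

D₁ = -28, D₂ = -28
f is negative-definite; reduce −f:
−f: translate: b→2 (≡-2 mod 4), so (2,-2,4)→(2,2,4)
−f: reduced (well bottom): (2,2,4) with a≤c, −a<b≤a
flip sign back: reduced form of f is (-2,-2,-4)
g: flip: (4,-2,2)→(2,2,4)
g: reduced (well bottom): (2,2,4) with a≤c, −a<b≤a
reduced forms (-2, -2, -4) vs (2, 2, 4) ⇒ inequivalent

no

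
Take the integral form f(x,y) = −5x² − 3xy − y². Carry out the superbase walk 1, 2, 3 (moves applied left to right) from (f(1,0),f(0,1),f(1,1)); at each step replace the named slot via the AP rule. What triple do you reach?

start (-5,-1,-9) = (f(1,0),f(0,1),f(1,1))
replace slot 1: 2·((-1)+(-9)) − (-5) = -15 → (-15,-1,-9)
replace slot 2: 2·((-15)+(-9)) − (-1) = -47 → (-15,-47,-9)
replace slot 3: 2·((-15)+(-47)) − (-9) = -115 → (-15,-47,-115)

-15,-47,-115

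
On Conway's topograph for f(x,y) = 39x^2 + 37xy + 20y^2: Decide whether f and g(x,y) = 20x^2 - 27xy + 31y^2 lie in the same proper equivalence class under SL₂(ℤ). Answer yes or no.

D₁ = -1751, D₂ = -1751
f: flip: (39,37,20)→(20,-37,39)
f: translate: b→3 (≡-37 mod 40), so (20,-37,39)→(20,3,22)
f: reduced (well bottom): (20,3,22) with a≤c, −a<b≤a
g: translate: b→13 (≡-27 mod 40), so (20,-27,31)→(20,13,24)
g: reduced (well bottom): (20,13,24) with a≤c, −a<b≤a
reduced forms (20, 3, 22) vs (20, 13, 24) ⇒ inequivalent

no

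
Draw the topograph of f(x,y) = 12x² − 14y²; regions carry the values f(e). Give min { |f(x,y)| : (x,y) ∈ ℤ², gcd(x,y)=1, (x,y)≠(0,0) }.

descent: ρ → (-14,0,12)
descent: ρ → (12,24,-2)  [lands on river]
river: ρ → (-2,24,12)
closes: descent 2, river 2
min |a| on river = 2

2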